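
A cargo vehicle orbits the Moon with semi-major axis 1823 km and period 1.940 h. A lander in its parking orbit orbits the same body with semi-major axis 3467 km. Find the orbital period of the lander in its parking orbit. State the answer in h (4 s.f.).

T₂ ≈ 5.088 h

Kepler's third law: T² ∝ a³, so T₂ = T₁ (a₂/a₁)^(3/2).
a₂/a₁ = 1.902, (a₂/a₁)^(3/2) = 2.623.
T₂ = 1.940 × 2.623 = 5.088 h.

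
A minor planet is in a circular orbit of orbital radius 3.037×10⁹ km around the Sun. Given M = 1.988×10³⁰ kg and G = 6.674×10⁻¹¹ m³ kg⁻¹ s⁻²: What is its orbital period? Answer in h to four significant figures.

T ≈ 801900 h

μ = GM = 6.674×10⁻¹¹ × 1.988×10³⁰ = 1.327×10²⁰ m³/s².
r = 3.037×10⁹ km = 3.037×10¹² m.
Kepler's third law: T = 2π√(r³/μ) = 2π√((3.037×10¹²)³ / 1.327×10²⁰).
r³/μ = 2.111×10¹⁷ s², so T = 2π × 4.595×10⁸ = 2.887×10⁹ s.
Converting: 2.887×10⁹ s ÷ 3600 = 8.019×10⁵ h.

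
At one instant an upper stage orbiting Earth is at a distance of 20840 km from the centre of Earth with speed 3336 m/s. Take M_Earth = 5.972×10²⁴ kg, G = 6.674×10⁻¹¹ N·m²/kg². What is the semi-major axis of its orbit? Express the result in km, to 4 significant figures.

μ = GM = 6.674×10⁻¹¹ × 5.972×10²⁴ = 3.986×10¹⁴ m³/s².
r = 2.084×10⁷ m.
Specific orbital energy ε = v²/2 − μ/r = (3336)²/2 − 3.986×10¹⁴/2.084×10⁷ = -1.356×10⁷ J/kg.
Since ε = −μ/(2a), a = −μ/(2ε) = 1.470×10⁷ m = 14696 km.

a ≈ 14700 km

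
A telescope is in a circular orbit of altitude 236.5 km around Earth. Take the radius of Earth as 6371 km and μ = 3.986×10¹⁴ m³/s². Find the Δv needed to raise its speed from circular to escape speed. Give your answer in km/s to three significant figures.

Δv ≈ 3.22 km/s

r = 6371 + 236.5 = 6607.5 km = 6.6075×10⁶ m.
Circular speed v_c = √(μ/r) = 7767 m/s.
Escape speed v_esc = √(2μ/r) = √2 × v_c = 10980 m/s.
Δv = v_esc − v_c = 3217 m/s = 3.217 km/s.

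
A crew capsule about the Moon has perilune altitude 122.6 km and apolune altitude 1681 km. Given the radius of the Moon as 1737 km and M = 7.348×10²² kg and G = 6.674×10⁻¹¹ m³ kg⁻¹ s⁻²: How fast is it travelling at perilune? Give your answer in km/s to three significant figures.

v ≈ 1.85 km/s

μ = GM = 6.674×10⁻¹¹ × 7.348×10²² = 4.904×10¹² m³/s².
r_p = 1737 + 122.6 = 1859.6 km = 1.8596×10⁶ m.
r_a = 1737 + 1681 = 3418.0 km = 3.4180×10⁶ m.
Semi-major axis a = (r_p + r_a)/2 = 2638.8 km = 2.639×10⁶ m.
Vis-viva: v² = μ(2/r − 1/a) = 4.904×10¹² × (1.076×10⁻⁶ − 3.790×10⁻⁷) = 3.416×10⁶ m²/s².
v = 1848 m/s = 1.848 km/s.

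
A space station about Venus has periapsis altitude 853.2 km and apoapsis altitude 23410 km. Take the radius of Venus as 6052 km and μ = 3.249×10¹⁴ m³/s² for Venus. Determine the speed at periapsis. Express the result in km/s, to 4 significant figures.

v ≈ 8.731 km/s

r_p = 6052 + 853.2 = 6905.2 km = 6.9052×10⁶ m.
r_a = 6052 + 23410 = 29462 km = 2.9462×10⁷ m.
Semi-major axis a = (r_p + r_a)/2 = 18184 km = 1.818×10⁷ m.
Vis-viva: v² = μ(2/r − 1/a) = 3.249×10¹⁴ × (2.896×10⁻⁷ − 5.499×10⁻⁸) = 7.624×10⁷ m²/s².
v = 8731 m/s = 8.731 km/s.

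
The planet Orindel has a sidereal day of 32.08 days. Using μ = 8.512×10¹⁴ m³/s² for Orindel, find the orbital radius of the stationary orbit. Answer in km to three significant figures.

T = 32.08 days = 2.772×10⁶ s.
A synchronous orbit has period T, so by Kepler's third law a = (μT²/4π²)^(1/3).
μT²/4π² = 8.512×10¹⁴ × (2.772×10⁶)² / 39.48 = 1.656×10²⁶ m³.
a = 5.492×10⁸ m = 5.4919×10⁵ km.

r_sync ≈ 5.49×10⁵ km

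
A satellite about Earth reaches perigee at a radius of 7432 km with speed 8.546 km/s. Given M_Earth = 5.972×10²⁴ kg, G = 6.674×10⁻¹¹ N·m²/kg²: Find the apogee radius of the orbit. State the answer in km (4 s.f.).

apogee radius ≈ 15860 km

μ = GM = 6.674×10⁻¹¹ × 5.972×10²⁴ = 3.986×10¹⁴ m³/s².
r_p = 7.432×10⁶ m.
Specific energy ε = v²/2 − μ/r = -1.711×10⁷ J/kg, so a = −μ/(2ε) = 1.165×10⁷ m.
The apsides satisfy r_p + r_a = 2a, so the apogee radius is 2a − r_p = 1.586×10⁷ m = 15860 km.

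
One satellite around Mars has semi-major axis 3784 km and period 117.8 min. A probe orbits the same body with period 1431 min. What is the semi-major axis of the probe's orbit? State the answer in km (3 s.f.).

a₂ ≈ 20000 km

Kepler's third law: a³ ∝ T², so a₂ = a₁ (T₂/T₁)^(2/3).
T₂/T₁ = 12.15, (T₂/T₁)^(2/3) = 5.284.
a₂ = 3784 × 5.284 = 20000 km.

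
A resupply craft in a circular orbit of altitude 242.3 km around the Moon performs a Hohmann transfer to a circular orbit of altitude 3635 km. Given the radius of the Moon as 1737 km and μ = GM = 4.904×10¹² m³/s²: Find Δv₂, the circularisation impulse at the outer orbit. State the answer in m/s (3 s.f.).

r₁ = 1737 + 242.3 = 1979.3 km = 1.9793×10⁶ m.
r₂ = 1737 + 3635 = 5372.0 km = 5.3720×10⁶ m.
Transfer ellipse a_t = (r₁ + r₂)/2 = 3.676×10⁶ m.
At r₁: circular v_c1 = √(μ/r₁) = 1574 m/s; transfer-perilune v_p = √[μ(2/r₁ − 1/a_t)] = 1903 m/s.
At r₂: circular v_c2 = √(μ/r₂) = 955.4 m/s; transfer-apolune v_a = √[μ(2/r₂ − 1/a_t)] = 701.1 m/s.
Δv₂ = v_c2 − v_a = 254.3 m/s.

Δv ≈ 254 m/s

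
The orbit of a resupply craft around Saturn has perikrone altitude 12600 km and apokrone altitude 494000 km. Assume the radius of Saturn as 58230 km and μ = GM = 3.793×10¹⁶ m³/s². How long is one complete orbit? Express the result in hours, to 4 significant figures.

r_p = 58230 + 12600 = 70830 km = 7.0830×10⁷ m.
r_a = 58230 + 494000 = 552230 km = 5.5223×10⁸ m.
Semi-major axis a = (r_p + r_a)/2 = (70830 + 5.5223×10⁵)/2 = 3.1153×10⁵ km = 3.115×10⁸ m.
By Kepler's third law T = 2π√(a³/μ) = 2π × 2.823×10⁴ = 1.774×10⁵ s.
= 49.28 hours.

T ≈ 49.28 hours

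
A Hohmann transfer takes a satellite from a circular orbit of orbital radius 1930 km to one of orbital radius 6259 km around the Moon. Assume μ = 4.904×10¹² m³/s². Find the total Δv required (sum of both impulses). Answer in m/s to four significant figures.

Δv_total ≈ 654.2 m/s

r₁ = 1930 km = 1.930×10⁶ m.
r₂ = 6259 km = 6.259×10⁶ m.
Transfer ellipse a_t = (r₁ + r₂)/2 = 4.094×10⁶ m.
At r₁: circular v_c1 = √(μ/r₁) = 1594 m/s; transfer-perilune v_p = √[μ(2/r₁ − 1/a_t)] = 1971 m/s.
Δv₁ = v_p − v_c1 = 376.8 m/s.
At r₂: circular v_c2 = √(μ/r₂) = 885.2 m/s; transfer-apolune v_a = √[μ(2/r₂ − 1/a_t)] = 607.7 m/s.
Δv₂ = v_c2 − v_a = 277.4 m/s.
Total Δv = Δv₁ + Δv₂ = 654.2 m/s.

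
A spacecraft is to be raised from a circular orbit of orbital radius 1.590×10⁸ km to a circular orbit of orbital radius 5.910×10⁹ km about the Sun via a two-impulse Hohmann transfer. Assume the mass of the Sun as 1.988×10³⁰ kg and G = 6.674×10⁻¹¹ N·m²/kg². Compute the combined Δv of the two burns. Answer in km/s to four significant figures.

Δv_total ≈ 15.08 km/s

μ = GM = 6.674×10⁻¹¹ × 1.988×10³⁰ = 1.327×10²⁰ m³/s².
r₁ = 1.590×10⁸ km = 1.590×10¹¹ m.
r₂ = 5.910×10⁹ km = 5.910×10¹² m.
Transfer ellipse a_t = (r₁ + r₂)/2 = 3.034×10¹² m.
At r₁: circular v_c1 = √(μ/r₁) = 28890 m/s; transfer-perihelion v_p = √[μ(2/r₁ − 1/a_t)] = 40310 m/s.
Δv₁ = v_p − v_c1 = 11430 m/s.
At r₂: circular v_c2 = √(μ/r₂) = 4738 m/s; transfer-aphelion v_a = √[μ(2/r₂ − 1/a_t)] = 1085 m/s.
Δv₂ = v_c2 − v_a = 3654 m/s.
Total Δv = Δv₁ + Δv₂ = 15080 m/s = 15.08 km/s.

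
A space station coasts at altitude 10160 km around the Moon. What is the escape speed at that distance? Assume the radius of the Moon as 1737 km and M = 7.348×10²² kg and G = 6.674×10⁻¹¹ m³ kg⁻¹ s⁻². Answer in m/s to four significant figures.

μ = GM = 6.674×10⁻¹¹ × 7.348×10²² = 4.904×10¹² m³/s².
r = 1737 + 10160 = 11897 km = 1.1897×10⁷ m.
Escape speed v_esc = √(2μ/r) = √(2 × 4.904×10¹² / 1.190×10⁷) = √(8.244×10⁵) = 908.0 m/s.

v_esc ≈ 908.0 m/s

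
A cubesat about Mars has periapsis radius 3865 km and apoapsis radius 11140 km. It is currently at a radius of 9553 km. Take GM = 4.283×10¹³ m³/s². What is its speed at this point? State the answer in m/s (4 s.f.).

Semi-major axis a = (r_p + r_a)/2 = 7502.5 km = 7.502×10⁶ m.
Vis-viva: v² = μ(2/r − 1/a) = 4.283×10¹³ × (2.094×10⁻⁷ − 1.333×10⁻⁷) = 3.258×10⁶ m²/s².
v = 1805 m/s.

v ≈ 1805 m/s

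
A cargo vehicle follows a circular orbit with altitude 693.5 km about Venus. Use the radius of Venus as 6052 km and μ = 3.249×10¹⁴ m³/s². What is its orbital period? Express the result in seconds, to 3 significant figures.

r = 6052 + 693.5 = 6745.5 km = 6.7455×10⁶ m.
Kepler's third law: T = 2π√(r³/μ) = 2π√((6.746×10⁶)³ / 3.249×10¹⁴).
r³/μ = 9.447×10⁵ s², so T = 2π × 9.720×10² = 6.107×10³ s.

T ≈ 6110 seconds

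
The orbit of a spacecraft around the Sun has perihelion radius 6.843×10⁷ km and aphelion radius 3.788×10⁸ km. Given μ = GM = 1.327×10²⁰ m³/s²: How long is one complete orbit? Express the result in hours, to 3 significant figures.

T ≈ 16000 hours

Semi-major axis a = (r_p + r_a)/2 = (6.8430×10⁷ + 3.7880×10⁸)/2 = 2.2362×10⁸ km = 2.236×10¹¹ m.
By Kepler's third law T = 2π√(a³/μ) = 2π × 9.179×10⁶ = 5.768×10⁷ s.
= 16020 hours.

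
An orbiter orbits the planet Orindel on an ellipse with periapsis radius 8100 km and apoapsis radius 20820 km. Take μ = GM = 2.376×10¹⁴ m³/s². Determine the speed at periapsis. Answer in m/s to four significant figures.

v ≈ 6499 m/s

Semi-major axis a = (r_p + r_a)/2 = 14460 km = 1.446×10⁷ m.
Vis-viva: v² = μ(2/r − 1/a) = 2.376×10¹⁴ × (2.469×10⁻⁷ − 6.916×10⁻⁸) = 4.224×10⁷ m²/s².
v = 6499 m/s.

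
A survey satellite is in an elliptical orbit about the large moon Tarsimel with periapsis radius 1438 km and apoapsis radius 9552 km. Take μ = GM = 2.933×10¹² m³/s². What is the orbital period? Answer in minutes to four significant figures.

T ≈ 787.6 minutes

Semi-major axis a = (r_p + r_a)/2 = (1438.0 + 9552.0)/2 = 5495.0 km = 5.495×10⁶ m.
By Kepler's third law T = 2π√(a³/μ) = 2π × 7.521×10³ = 4.726×10⁴ s.
= 787.6 minutes.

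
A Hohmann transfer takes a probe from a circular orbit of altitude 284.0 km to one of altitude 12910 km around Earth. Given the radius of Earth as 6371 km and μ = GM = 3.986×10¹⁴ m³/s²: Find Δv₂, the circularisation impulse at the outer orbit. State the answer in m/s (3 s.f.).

Δv ≈ 1290 m/s

r₁ = 6371 + 284.0 = 6655.0 km = 6.6550×10⁶ m.
r₂ = 6371 + 12910 = 19281 km = 1.9281×10⁷ m.
Transfer ellipse a_t = (r₁ + r₂)/2 = 1.297×10⁷ m.
At r₁: circular v_c1 = √(μ/r₁) = 7739 m/s; transfer-perigee v_p = √[μ(2/r₁ − 1/a_t)] = 9437 m/s.
At r₂: circular v_c2 = √(μ/r₂) = 4547 m/s; transfer-apogee v_a = √[μ(2/r₂ − 1/a_t)] = 3257 m/s.
Δv₂ = v_c2 − v_a = 1290 m/s.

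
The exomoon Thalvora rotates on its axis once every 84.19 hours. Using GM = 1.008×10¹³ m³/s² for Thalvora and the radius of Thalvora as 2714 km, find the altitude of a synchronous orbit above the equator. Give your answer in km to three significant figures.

T = 84.19 hours = 3.031×10⁵ s.
A synchronous orbit has period T, so by Kepler's third law a = (μT²/4π²)^(1/3).
μT²/4π² = 1.008×10¹³ × (3.031×10⁵)² / 39.48 = 2.345×10²² m³.
a = 2.862×10⁷ m = 28625 km.
Altitude h = a − R = 28625 − 2714 = 25911 km.

h_sync ≈ 25900 km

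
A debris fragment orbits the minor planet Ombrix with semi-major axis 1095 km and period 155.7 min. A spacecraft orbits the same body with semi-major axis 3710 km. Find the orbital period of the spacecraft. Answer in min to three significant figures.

T₂ ≈ 971 min

Kepler's third law: T² ∝ a³, so T₂ = T₁ (a₂/a₁)^(3/2).
a₂/a₁ = 3.388, (a₂/a₁)^(3/2) = 6.236.
T₂ = 155.7 × 6.236 = 971.0 min.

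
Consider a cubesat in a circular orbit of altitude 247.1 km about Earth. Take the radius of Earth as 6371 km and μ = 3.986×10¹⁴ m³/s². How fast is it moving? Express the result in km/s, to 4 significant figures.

v ≈ 7.761 km/s

r = 6371 + 247.1 = 6618.1 km = 6.6181×10⁶ m.
For a circular orbit v = √(μ/r) = √(3.986×10¹⁴ / 6.618×10⁶) = √(6.023×10⁷) = 7761 m/s.
That is 7.761 km/s.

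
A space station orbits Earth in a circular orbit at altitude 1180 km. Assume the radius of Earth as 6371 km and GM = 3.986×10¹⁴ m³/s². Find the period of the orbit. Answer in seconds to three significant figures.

r = 6371 + 1180 = 7551.0 km = 7.5510×10⁶ m.
Kepler's third law: T = 2π√(r³/μ) = 2π√((7.551×10⁶)³ / 3.986×10¹⁴).
r³/μ = 1.080×10⁶ s², so T = 2π × 1.039×10³ = 6.530×10³ s.

T ≈ 6530 seconds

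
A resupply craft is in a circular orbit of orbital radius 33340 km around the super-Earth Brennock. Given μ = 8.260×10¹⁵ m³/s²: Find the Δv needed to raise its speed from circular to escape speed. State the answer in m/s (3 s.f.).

Δv ≈ 6520 m/s

r = 33340 km = 3.334×10⁷ m.
Circular speed v_c = √(μ/r) = 15740 m/s.
Escape speed v_esc = √(2μ/r) = √2 × v_c = 22260 m/s.
Δv = v_esc − v_c = 6520 m/s.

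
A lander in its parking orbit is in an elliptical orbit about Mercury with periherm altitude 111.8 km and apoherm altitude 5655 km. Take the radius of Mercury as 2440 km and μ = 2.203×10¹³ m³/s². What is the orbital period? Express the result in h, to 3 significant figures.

T ≈ 4.57 h

r_p = 2440 + 111.8 = 2551.8 km = 2.5518×10⁶ m.
r_a = 2440 + 5655 = 8095.0 km = 8.0950×10⁶ m.
Semi-major axis a = (r_p + r_a)/2 = (2551.8 + 8095.0)/2 = 5323.4 km = 5.323×10⁶ m.
By Kepler's third law T = 2π√(a³/μ) = 2π × 2.617×10³ = 1.644×10⁴ s.
= 4.567 h.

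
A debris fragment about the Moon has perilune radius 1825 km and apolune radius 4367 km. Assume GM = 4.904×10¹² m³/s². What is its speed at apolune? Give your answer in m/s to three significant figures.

Semi-major axis a = (r_p + r_a)/2 = 3096.0 km = 3.096×10⁶ m.
Vis-viva: v² = μ(2/r − 1/a) = 4.904×10¹² × (4.580×10⁻⁷ − 3.230×10⁻⁷) = 6.620×10⁵ m²/s².
v = 813.6 m/s.

v ≈ 814 m/s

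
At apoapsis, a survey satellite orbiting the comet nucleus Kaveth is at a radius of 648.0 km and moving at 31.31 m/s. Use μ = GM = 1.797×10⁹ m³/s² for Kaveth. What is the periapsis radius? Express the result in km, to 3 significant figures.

r_a = 6.480×10⁵ m.
Specific energy ε = v²/2 − μ/r = -2.283×10³ J/kg, so a = −μ/(2ε) = 3.936×10⁵ m.
The apsides satisfy r_p + r_a = 2a, so the periapsis radius is 2a − r_a = 1.391×10⁵ m = 139.13 km.

periapsis radius ≈ 139 km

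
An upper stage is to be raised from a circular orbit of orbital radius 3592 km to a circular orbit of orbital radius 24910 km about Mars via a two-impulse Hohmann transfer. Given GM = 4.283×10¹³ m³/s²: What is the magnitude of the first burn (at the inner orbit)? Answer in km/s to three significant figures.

Δv ≈ 1.11 km/s

r₁ = 3592 km = 3.592×10⁶ m.
r₂ = 24910 km = 2.491×10⁷ m.
Transfer ellipse a_t = (r₁ + r₂)/2 = 1.425×10⁷ m.
At r₁: circular v_c1 = √(μ/r₁) = 3453 m/s; transfer-periapsis v_p = √[μ(2/r₁ − 1/a_t)] = 4565 m/s.
Δv₁ = v_p − v_c1 = 1112 m/s.
= 1.112 km/s.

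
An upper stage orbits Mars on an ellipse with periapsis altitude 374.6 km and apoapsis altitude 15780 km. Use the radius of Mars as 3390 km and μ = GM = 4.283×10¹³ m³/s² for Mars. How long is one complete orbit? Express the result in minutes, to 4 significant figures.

r_p = 3390 + 374.6 = 3764.6 km = 3.7646×10⁶ m.
r_a = 3390 + 15780 = 19170 km = 1.9170×10⁷ m.
Semi-major axis a = (r_p + r_a)/2 = (3764.6 + 19170)/2 = 11467 km = 1.147×10⁷ m.
By Kepler's third law T = 2π√(a³/μ) = 2π × 5.934×10³ = 3.728×10⁴ s.
= 621.4 minutes.

T ≈ 621.4 minutes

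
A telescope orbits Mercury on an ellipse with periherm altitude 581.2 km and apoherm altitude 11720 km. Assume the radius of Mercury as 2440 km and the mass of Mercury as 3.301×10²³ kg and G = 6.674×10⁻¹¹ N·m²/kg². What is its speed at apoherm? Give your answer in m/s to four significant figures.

v ≈ 739.7 m/s

μ = GM = 6.674×10⁻¹¹ × 3.301×10²³ = 2.203×10¹³ m³/s².
r_p = 2440 + 581.2 = 3021.2 km = 3.0212×10⁶ m.
r_a = 2440 + 11720 = 14160 km = 1.4160×10⁷ m.
Semi-major axis a = (r_p + r_a)/2 = 8590.6 km = 8.591×10⁶ m.
Vis-viva: v² = μ(2/r − 1/a) = 2.203×10¹³ × (1.412×10⁻⁷ − 1.164×10⁻⁷) = 5.472×10⁵ m²/s².
v = 739.7 m/s.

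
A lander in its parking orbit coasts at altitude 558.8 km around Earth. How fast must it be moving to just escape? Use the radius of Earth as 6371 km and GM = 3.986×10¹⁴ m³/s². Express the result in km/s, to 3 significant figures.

r = 6371 + 558.8 = 6929.8 km = 6.9298×10⁶ m.
Escape speed v_esc = √(2μ/r) = √(2 × 3.986×10¹⁴ / 6.930×10⁶) = √(1.150×10⁸) = 10730 m/s.
= 10.73 km/s.

v_esc ≈ 10.7 km/s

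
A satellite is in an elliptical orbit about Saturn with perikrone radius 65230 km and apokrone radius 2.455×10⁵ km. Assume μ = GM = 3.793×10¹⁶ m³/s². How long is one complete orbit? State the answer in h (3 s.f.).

Semi-major axis a = (r_p + r_a)/2 = (65230 + 2.4550×10⁵)/2 = 1.5536×10⁵ km = 1.554×10⁸ m.
By Kepler's third law T = 2π√(a³/μ) = 2π × 9.943×10³ = 6.248×10⁴ s.
= 17.35 h.

T ≈ 17.4 h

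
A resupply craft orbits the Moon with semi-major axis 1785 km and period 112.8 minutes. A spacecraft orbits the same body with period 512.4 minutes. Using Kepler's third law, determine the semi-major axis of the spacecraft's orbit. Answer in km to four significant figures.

Kepler's third law: a³ ∝ T², so a₂ = a₁ (T₂/T₁)^(2/3).
T₂/T₁ = 4.543, (T₂/T₁)^(2/3) = 2.743.
a₂ = 1785 × 2.743 = 4896 km.

a₂ ≈ 4896 km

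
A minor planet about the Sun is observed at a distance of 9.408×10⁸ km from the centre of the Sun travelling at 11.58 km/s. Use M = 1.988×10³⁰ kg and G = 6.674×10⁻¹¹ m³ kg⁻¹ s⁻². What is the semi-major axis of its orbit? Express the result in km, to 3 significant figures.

μ = GM = 6.674×10⁻¹¹ × 1.988×10³⁰ = 1.327×10²⁰ m³/s².
r = 9.408×10¹¹ m.
Vis-viva rearranged: 1/a = 2/r − v²/μ = 2.126×10⁻¹² − 1.011×10⁻¹² = 1.115×10⁻¹² m⁻¹.
a = 8.967×10¹¹ m = 8.9673×10⁸ km.

a ≈ 8.97×10⁸ km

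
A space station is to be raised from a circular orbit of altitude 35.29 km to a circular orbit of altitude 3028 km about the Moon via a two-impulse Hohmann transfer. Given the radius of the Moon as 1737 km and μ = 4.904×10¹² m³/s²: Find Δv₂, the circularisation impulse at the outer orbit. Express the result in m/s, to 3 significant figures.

r₁ = 1737 + 35.29 = 1772.3 km = 1.7723×10⁶ m.
r₂ = 1737 + 3028 = 4765.0 km = 4.7650×10⁶ m.
Transfer ellipse a_t = (r₁ + r₂)/2 = 3.269×10⁶ m.
At r₁: circular v_c1 = √(μ/r₁) = 1663 m/s; transfer-perilune v_p = √[μ(2/r₁ − 1/a_t)] = 2008 m/s.
At r₂: circular v_c2 = √(μ/r₂) = 1014 m/s; transfer-apolune v_a = √[μ(2/r₂ − 1/a_t)] = 747.0 m/s.
Δv₂ = v_c2 − v_a = 267.5 m/s.

Δv ≈ 267 m/s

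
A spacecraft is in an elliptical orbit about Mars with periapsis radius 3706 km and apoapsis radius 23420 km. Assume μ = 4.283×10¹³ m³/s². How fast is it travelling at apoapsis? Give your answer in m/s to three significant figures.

v ≈ 707 m/s

Semi-major axis a = (r_p + r_a)/2 = 13563 km = 1.356×10⁷ m.
Vis-viva: v² = μ(2/r − 1/a) = 4.283×10¹³ × (8.540×10⁻⁸ − 7.373×10⁻⁸) = 4.997×10⁵ m²/s².
v = 706.9 m/s.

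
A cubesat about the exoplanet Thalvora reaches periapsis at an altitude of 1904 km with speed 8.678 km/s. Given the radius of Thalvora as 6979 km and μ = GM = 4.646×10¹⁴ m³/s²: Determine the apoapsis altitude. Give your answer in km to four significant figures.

r_p = 6979 + 1904 = 8883.0 km = 8.883×10⁶ m.
Specific energy ε = v²/2 − μ/r = -1.465×10⁷ J/kg, so a = −μ/(2ε) = 1.586×10⁷ m.
The apsides satisfy r_p + r_a = 2a, so the apoapsis radius is 2a − r_p = 2.283×10⁷ m = 22834 km.
Apoapsis altitude = 22834 − 6979 = 15855 km.

apoapsis altitude ≈ 15850 km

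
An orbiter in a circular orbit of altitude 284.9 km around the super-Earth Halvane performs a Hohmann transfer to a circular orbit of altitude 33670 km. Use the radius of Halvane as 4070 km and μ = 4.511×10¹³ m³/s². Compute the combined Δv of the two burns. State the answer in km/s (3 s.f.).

r₁ = 4070 + 284.9 = 4354.9 km = 4.3549×10⁶ m.
r₂ = 4070 + 33670 = 37740 km = 3.7740×10⁷ m.
Transfer ellipse a_t = (r₁ + r₂)/2 = 2.105×10⁷ m.
At r₁: circular v_c1 = √(μ/r₁) = 3218 m/s; transfer-periapsis v_p = √[μ(2/r₁ − 1/a_t)] = 4310 m/s.
Δv₁ = v_p − v_c1 = 1091 m/s.
At r₂: circular v_c2 = √(μ/r₂) = 1093 m/s; transfer-apoapsis v_a = √[μ(2/r₂ − 1/a_t)] = 497.3 m/s.
Δv₂ = v_c2 − v_a = 596.0 m/s.
Total Δv = Δv₁ + Δv₂ = 1687 m/s = 1.687 km/s.

Δv_total ≈ 1.69 km/s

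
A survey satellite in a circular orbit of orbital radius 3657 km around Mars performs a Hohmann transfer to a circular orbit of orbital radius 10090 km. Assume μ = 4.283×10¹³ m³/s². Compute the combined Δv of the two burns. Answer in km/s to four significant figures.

Δv_total ≈ 1.282 km/s

r₁ = 3657 km = 3.657×10⁶ m.
r₂ = 10090 km = 1.009×10⁷ m.
Transfer ellipse a_t = (r₁ + r₂)/2 = 6.874×10⁶ m.
At r₁: circular v_c1 = √(μ/r₁) = 3422 m/s; transfer-periapsis v_p = √[μ(2/r₁ − 1/a_t)] = 4146 m/s.
Δv₁ = v_p − v_c1 = 724.1 m/s.
At r₂: circular v_c2 = √(μ/r₂) = 2060 m/s; transfer-apoapsis v_a = √[μ(2/r₂ − 1/a_t)] = 1503 m/s.
Δv₂ = v_c2 − v_a = 557.5 m/s.
Total Δv = Δv₁ + Δv₂ = 1282 m/s = 1.282 km/s.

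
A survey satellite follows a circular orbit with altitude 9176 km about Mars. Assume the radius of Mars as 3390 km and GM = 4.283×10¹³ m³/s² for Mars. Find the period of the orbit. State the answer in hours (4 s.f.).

r = 3390 + 9176 = 12566 km = 1.2566×10⁷ m.
Kepler's third law: T = 2π√(r³/μ) = 2π√((1.257×10⁷)³ / 4.283×10¹³).
r³/μ = 4.633×10⁷ s², so T = 2π × 6.806×10³ = 4.277×10⁴ s.
Converting: 4.277×10⁴ s ÷ 3600 = 11.88 hours.

T ≈ 11.88 hours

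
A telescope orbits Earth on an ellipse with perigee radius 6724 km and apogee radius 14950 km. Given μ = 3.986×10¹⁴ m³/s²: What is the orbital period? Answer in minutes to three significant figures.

T ≈ 187 minutes

Semi-major axis a = (r_p + r_a)/2 = (6724.0 + 14950)/2 = 10837 km = 1.084×10⁷ m.
By Kepler's third law T = 2π√(a³/μ) = 2π × 1.787×10³ = 1.123×10⁴ s.
= 187.1 minutes.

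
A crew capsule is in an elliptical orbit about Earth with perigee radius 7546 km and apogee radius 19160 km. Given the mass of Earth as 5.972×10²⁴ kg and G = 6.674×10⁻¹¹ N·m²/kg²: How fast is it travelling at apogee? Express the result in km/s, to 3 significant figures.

μ = GM = 6.674×10⁻¹¹ × 5.972×10²⁴ = 3.986×10¹⁴ m³/s².
Semi-major axis a = (r_p + r_a)/2 = 13353 km = 1.335×10⁷ m.
Vis-viva: v² = μ(2/r − 1/a) = 3.986×10¹⁴ × (1.044×10⁻⁷ − 7.489×10⁻⁸) = 1.176×10⁷ m²/s².
v = 3429 m/s = 3.429 km/s.

v ≈ 3.43 km/s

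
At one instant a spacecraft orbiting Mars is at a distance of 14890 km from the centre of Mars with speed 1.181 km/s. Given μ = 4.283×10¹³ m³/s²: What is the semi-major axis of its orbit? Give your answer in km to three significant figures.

r = 1.489×10⁷ m.
Vis-viva rearranged: 1/a = 2/r − v²/μ = 1.343×10⁻⁷ − 3.257×10⁻⁸ = 1.018×10⁻⁷ m⁻¹.
a = 9.828×10⁶ m = 9827.7 km.

a ≈ 9830 km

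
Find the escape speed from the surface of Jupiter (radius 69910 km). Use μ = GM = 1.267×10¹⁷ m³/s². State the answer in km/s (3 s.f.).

r = R = 6.991×10⁷ m.
Escape speed v_esc = √(2μ/r) = √(2 × 1.267×10¹⁷ / 6.991×10⁷) = √(3.625×10⁹) = 60210 m/s.
= 60.21 km/s.

v_esc ≈ 60.2 km/s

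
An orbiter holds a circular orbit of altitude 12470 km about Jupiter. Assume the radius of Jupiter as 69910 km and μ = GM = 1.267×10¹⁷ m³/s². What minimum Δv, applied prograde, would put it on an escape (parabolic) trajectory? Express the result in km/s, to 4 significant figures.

r = 69910 + 12470 = 82380 km = 8.2380×10⁷ m.
Circular speed v_c = √(μ/r) = 39220 m/s.
Escape speed v_esc = √(2μ/r) = √2 × v_c = 55460 m/s.
Δv = v_esc − v_c = 16240 m/s = 16.24 km/s.

Δv ≈ 16.24 km/s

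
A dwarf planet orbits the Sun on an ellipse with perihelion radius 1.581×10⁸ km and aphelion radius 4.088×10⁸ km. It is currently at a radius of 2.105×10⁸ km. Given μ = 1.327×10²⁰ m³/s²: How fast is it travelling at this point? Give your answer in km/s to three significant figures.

Semi-major axis a = (r_p + r_a)/2 = 2.8345×10⁸ km = 2.834×10¹¹ m.
Vis-viva: v² = μ(2/r − 1/a) = 1.327×10²⁰ × (9.501×10⁻¹² − 3.528×10⁻¹²) = 7.926×10⁸ m²/s².
v = 28150 m/s = 28.15 km/s.

v ≈ 28.2 km/s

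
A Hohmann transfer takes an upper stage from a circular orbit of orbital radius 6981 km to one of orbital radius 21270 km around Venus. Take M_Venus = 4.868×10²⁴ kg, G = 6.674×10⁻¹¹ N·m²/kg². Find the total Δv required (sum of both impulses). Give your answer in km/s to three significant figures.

μ = GM = 6.674×10⁻¹¹ × 4.868×10²⁴ = 3.249×10¹⁴ m³/s².
r₁ = 6981 km = 6.981×10⁶ m.
r₂ = 21270 km = 2.127×10⁷ m.
Transfer ellipse a_t = (r₁ + r₂)/2 = 1.413×10⁷ m.
At r₁: circular v_c1 = √(μ/r₁) = 6822 m/s; transfer-periapsis v_p = √[μ(2/r₁ − 1/a_t)] = 8371 m/s.
Δv₁ = v_p − v_c1 = 1549 m/s.
At r₂: circular v_c2 = √(μ/r₂) = 3908 m/s; transfer-apoapsis v_a = √[μ(2/r₂ − 1/a_t)] = 2748 m/s.
Δv₂ = v_c2 − v_a = 1161 m/s.
Total Δv = Δv₁ + Δv₂ = 2710 m/s = 2.710 km/s.

Δv_total ≈ 2.71 km/s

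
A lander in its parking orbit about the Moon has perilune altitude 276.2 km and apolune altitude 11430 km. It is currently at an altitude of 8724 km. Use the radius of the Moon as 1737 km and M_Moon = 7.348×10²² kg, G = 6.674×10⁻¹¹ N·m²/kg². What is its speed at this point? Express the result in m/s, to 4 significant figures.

μ = GM = 6.674×10⁻¹¹ × 7.348×10²² = 4.904×10¹² m³/s².
r_p = 1737 + 276.2 = 2013.2 km = 2.0132×10⁶ m.
r_a = 1737 + 11430 = 13167 km = 1.3167×10⁷ m.
r = 1737 + 8724 = 10461 km = 1.046×10⁷ m.
Semi-major axis a = (r_p + r_a)/2 = 7590.1 km = 7.590×10⁶ m.
Vis-viva: v² = μ(2/r − 1/a) = 4.904×10¹² × (1.912×10⁻⁷ − 1.318×10⁻⁷) = 2.915×10⁵ m²/s².
v = 539.9 m/s.

v ≈ 539.9 m/s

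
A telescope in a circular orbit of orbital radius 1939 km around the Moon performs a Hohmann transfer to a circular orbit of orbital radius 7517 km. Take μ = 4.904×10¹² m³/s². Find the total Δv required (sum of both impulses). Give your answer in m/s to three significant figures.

r₁ = 1939 km = 1.939×10⁶ m.
r₂ = 7517 km = 7.517×10⁶ m.
Transfer ellipse a_t = (r₁ + r₂)/2 = 4.728×10⁶ m.
At r₁: circular v_c1 = √(μ/r₁) = 1590 m/s; transfer-perilune v_p = √[μ(2/r₁ − 1/a_t)] = 2005 m/s.
Δv₁ = v_p − v_c1 = 414.9 m/s.
At r₂: circular v_c2 = √(μ/r₂) = 807.7 m/s; transfer-apolune v_a = √[μ(2/r₂ − 1/a_t)] = 517.3 m/s.
Δv₂ = v_c2 − v_a = 290.5 m/s.
Total Δv = Δv₁ + Δv₂ = 705.4 m/s.

Δv_total ≈ 705 m/s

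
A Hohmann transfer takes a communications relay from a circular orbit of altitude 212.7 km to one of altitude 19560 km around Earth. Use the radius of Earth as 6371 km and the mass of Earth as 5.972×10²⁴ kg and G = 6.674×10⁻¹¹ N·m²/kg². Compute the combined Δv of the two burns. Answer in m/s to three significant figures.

Δv_total ≈ 3470 m/s

μ = GM = 6.674×10⁻¹¹ × 5.972×10²⁴ = 3.986×10¹⁴ m³/s².
r₁ = 6371 + 212.7 = 6583.7 km = 6.5837×10⁶ m.
r₂ = 6371 + 19560 = 25931 km = 2.5931×10⁷ m.
Transfer ellipse a_t = (r₁ + r₂)/2 = 1.626×10⁷ m.
At r₁: circular v_c1 = √(μ/r₁) = 7781 m/s; transfer-perigee v_p = √[μ(2/r₁ − 1/a_t)] = 9827 m/s.
Δv₁ = v_p − v_c1 = 2046 m/s.
At r₂: circular v_c2 = √(μ/r₂) = 3921 m/s; transfer-apogee v_a = √[μ(2/r₂ − 1/a_t)] = 2495 m/s.
Δv₂ = v_c2 − v_a = 1426 m/s.
Total Δv = Δv₁ + Δv₂ = 3472 m/s.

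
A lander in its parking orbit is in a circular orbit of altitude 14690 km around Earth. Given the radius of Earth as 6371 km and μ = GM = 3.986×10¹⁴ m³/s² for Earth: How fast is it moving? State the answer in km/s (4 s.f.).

v ≈ 4.350 km/s

r = 6371 + 14690 = 21061 km = 2.1061×10⁷ m.
For a circular orbit v = √(μ/r) = √(3.986×10¹⁴ / 2.106×10⁷) = √(1.893×10⁷) = 4350 m/s.
That is 4.350 km/s.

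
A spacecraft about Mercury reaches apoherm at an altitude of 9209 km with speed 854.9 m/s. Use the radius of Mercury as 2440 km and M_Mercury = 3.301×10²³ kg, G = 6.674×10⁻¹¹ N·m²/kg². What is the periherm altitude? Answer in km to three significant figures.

periherm altitude ≈ 350 km

μ = GM = 6.674×10⁻¹¹ × 3.301×10²³ = 2.203×10¹³ m³/s².
r_a = 2440 + 9209 = 11649 km = 1.165×10⁷ m.
Specific energy ε = v²/2 − μ/r = -1.526×10⁶ J/kg, so a = −μ/(2ε) = 7.219×10⁶ m.
The apsides satisfy r_p + r_a = 2a, so the periherm radius is 2a − r_a = 2.790×10⁶ m = 2789.9 km.
Periherm altitude = 2789.9 − 2440 = 349.92 km.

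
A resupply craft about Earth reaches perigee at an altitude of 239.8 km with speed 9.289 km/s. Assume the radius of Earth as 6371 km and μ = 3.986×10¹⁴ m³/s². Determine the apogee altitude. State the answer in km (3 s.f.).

apogee altitude ≈ 10300 km

r_p = 6371 + 239.8 = 6610.8 km = 6.611×10⁶ m.
Specific energy ε = v²/2 − μ/r = -1.715×10⁷ J/kg, so a = −μ/(2ε) = 1.162×10⁷ m.
The apsides satisfy r_p + r_a = 2a, so the apogee radius is 2a − r_p = 1.663×10⁷ m = 16628 km.
Apogee altitude = 16628 − 6371 = 10257 km.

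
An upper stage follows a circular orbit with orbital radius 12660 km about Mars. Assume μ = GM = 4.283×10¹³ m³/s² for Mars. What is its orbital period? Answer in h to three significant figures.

T ≈ 12.0 h

r = 12660 km = 1.266×10⁷ m.
Kepler's third law: T = 2π√(r³/μ) = 2π√((1.266×10⁷)³ / 4.283×10¹³).
r³/μ = 4.738×10⁷ s², so T = 2π × 6.883×10³ = 4.325×10⁴ s.
Converting: 4.325×10⁴ s ÷ 3600 = 12.01 h.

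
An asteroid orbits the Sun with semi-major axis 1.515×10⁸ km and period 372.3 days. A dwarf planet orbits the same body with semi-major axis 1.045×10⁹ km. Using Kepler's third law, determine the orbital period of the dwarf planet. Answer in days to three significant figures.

T₂ ≈ 6740 days

Kepler's third law: T² ∝ a³, so T₂ = T₁ (a₂/a₁)^(3/2).
a₂/a₁ = 6.898, (a₂/a₁)^(3/2) = 18.12.
T₂ = 372.3 × 18.12 = 6744 days.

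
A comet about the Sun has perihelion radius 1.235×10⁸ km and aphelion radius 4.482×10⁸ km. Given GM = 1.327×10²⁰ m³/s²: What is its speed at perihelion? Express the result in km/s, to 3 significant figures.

v ≈ 41.0 km/s

Semi-major axis a = (r_p + r_a)/2 = 2.8585×10⁸ km = 2.858×10¹¹ m.
Vis-viva: v² = μ(2/r − 1/a) = 1.327×10²⁰ × (1.619×10⁻¹¹ − 3.498×10⁻¹²) = 1.685×10⁹ m²/s².
v = 41050 m/s = 41.05 km/s.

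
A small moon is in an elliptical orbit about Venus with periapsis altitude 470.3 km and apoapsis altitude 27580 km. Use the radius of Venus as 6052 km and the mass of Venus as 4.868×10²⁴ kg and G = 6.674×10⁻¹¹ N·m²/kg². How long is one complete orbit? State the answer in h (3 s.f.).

T ≈ 8.71 h

μ = GM = 6.674×10⁻¹¹ × 4.868×10²⁴ = 3.249×10¹⁴ m³/s².
r_p = 6052 + 470.3 = 6522.3 km = 6.5223×10⁶ m.
r_a = 6052 + 27580 = 33632 km = 3.3632×10⁷ m.
Semi-major axis a = (r_p + r_a)/2 = (6522.3 + 33632)/2 = 20077 km = 2.008×10⁷ m.
By Kepler's third law T = 2π√(a³/μ) = 2π × 4.991×10³ = 3.136×10⁴ s.
= 8.711 h.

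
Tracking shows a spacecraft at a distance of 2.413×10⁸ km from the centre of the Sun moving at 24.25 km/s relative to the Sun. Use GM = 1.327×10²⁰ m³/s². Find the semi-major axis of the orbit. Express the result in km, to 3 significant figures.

a ≈ 2.59×10⁸ km

r = 2.413×10¹¹ m.
Specific orbital energy ε = v²/2 − μ/r = (24250)²/2 − 1.327×10²⁰/2.413×10¹¹ = -2.559×10⁸ J/kg.
Since ε = −μ/(2a), a = −μ/(2ε) = 2.593×10¹¹ m = 2.5927×10⁸ km.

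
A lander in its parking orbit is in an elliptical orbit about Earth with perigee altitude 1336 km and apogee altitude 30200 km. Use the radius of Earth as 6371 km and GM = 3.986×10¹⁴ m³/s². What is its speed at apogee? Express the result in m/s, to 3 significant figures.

r_p = 6371 + 1336 = 7707.0 km = 7.7070×10⁶ m.
r_a = 6371 + 30200 = 36571 km = 3.6571×10⁷ m.
Semi-major axis a = (r_p + r_a)/2 = 22139 km = 2.214×10⁷ m.
Vis-viva: v² = μ(2/r − 1/a) = 3.986×10¹⁴ × (5.469×10⁻⁸ − 4.517×10⁻⁸) = 3.794×10⁶ m²/s².
v = 1948 m/s.

v ≈ 1950 m/s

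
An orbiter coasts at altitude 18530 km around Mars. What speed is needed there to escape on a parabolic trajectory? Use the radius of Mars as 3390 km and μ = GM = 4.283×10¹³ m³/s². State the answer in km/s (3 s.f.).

r = 3390 + 18530 = 21920 km = 2.1920×10⁷ m.
Escape speed v_esc = √(2μ/r) = √(2 × 4.283×10¹³ / 2.192×10⁷) = √(3.908×10⁶) = 1977 m/s.
= 1.977 km/s.

v_esc ≈ 1.98 km/s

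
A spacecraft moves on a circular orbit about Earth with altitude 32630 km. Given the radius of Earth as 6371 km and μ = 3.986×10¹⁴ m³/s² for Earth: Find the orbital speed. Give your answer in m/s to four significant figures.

r = 6371 + 32630 = 39001 km = 3.9001×10⁷ m.
For a circular orbit v = √(μ/r) = √(3.986×10¹⁴ / 3.900×10⁷) = √(1.022×10⁷) = 3197 m/s.

v ≈ 3197 m/s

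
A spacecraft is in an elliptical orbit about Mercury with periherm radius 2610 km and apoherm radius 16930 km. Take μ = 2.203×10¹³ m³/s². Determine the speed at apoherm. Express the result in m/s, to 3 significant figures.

Semi-major axis a = (r_p + r_a)/2 = 9770.0 km = 9.770×10⁶ m.
Vis-viva: v² = μ(2/r − 1/a) = 2.203×10¹³ × (1.181×10⁻⁷ − 1.024×10⁻⁷) = 3.476×10⁵ m²/s².
v = 589.6 m/s.

v ≈ 590 m/s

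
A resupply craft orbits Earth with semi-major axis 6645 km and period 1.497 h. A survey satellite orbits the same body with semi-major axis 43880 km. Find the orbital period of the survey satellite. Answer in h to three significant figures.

T₂ ≈ 25.4 h

Kepler's third law: T² ∝ a³, so T₂ = T₁ (a₂/a₁)^(3/2).
a₂/a₁ = 6.603, (a₂/a₁)^(3/2) = 16.97.
T₂ = 1.497 × 16.97 = 25.40 h.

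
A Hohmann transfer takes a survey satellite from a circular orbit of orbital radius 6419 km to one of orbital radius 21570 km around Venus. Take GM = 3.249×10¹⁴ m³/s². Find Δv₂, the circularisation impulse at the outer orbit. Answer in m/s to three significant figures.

Δv ≈ 1250 m/s

r₁ = 6419 km = 6.419×10⁶ m.
r₂ = 21570 km = 2.157×10⁷ m.
Transfer ellipse a_t = (r₁ + r₂)/2 = 1.399×10⁷ m.
At r₁: circular v_c1 = √(μ/r₁) = 7114 m/s; transfer-periapsis v_p = √[μ(2/r₁ − 1/a_t)] = 8833 m/s.
At r₂: circular v_c2 = √(μ/r₂) = 3881 m/s; transfer-apoapsis v_a = √[μ(2/r₂ − 1/a_t)] = 2628 m/s.
Δv₂ = v_c2 − v_a = 1253 m/s.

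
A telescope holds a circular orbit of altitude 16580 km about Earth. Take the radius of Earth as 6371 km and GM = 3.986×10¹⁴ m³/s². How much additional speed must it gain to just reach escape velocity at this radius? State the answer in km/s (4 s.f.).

r = 6371 + 16580 = 22951 km = 2.2951×10⁷ m.
Circular speed v_c = √(μ/r) = 4167 m/s.
Escape speed v_esc = √(2μ/r) = √2 × v_c = 5894 m/s.
Δv = v_esc − v_c = 1726 m/s = 1.726 km/s.

Δv ≈ 1.726 km/s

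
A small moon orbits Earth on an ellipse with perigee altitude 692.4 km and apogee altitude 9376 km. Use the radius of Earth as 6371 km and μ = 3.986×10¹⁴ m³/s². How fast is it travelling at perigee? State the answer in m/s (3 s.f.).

v ≈ 8830 m/s

r_p = 6371 + 692.4 = 7063.4 km = 7.0634×10⁶ m.
r_a = 6371 + 9376 = 15747 km = 1.5747×10⁷ m.
Semi-major axis a = (r_p + r_a)/2 = 11405 km = 1.141×10⁷ m.
Vis-viva: v² = μ(2/r − 1/a) = 3.986×10¹⁴ × (2.831×10⁻⁷ − 8.768×10⁻⁸) = 7.791×10⁷ m²/s².
v = 8827 m/s.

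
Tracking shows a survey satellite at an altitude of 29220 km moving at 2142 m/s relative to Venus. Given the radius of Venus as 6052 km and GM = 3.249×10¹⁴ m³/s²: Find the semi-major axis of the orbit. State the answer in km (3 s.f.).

a ≈ 23500 km

r = 6052 + 29220 = 35272 km = 3.527×10⁷ m.
Specific orbital energy ε = v²/2 − μ/r = (2142)²/2 − 3.249×10¹⁴/3.527×10⁷ = -6.917×10⁶ J/kg.
Since ε = −μ/(2a), a = −μ/(2ε) = 2.348×10⁷ m = 23485 km.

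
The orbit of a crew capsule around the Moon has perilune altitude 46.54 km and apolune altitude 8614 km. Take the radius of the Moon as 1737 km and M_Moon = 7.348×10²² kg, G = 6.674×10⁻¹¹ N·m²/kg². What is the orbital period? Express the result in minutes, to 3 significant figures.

T ≈ 707 minutes

μ = GM = 6.674×10⁻¹¹ × 7.348×10²² = 4.904×10¹² m³/s².
r_p = 1737 + 46.54 = 1783.5 km = 1.7835×10⁶ m.
r_a = 1737 + 8614 = 10351 km = 1.0351×10⁷ m.
Semi-major axis a = (r_p + r_a)/2 = (1783.5 + 10351)/2 = 6067.3 km = 6.067×10⁶ m.
By Kepler's third law T = 2π√(a³/μ) = 2π × 6.749×10³ = 4.240×10⁴ s.
= 706.7 minutes.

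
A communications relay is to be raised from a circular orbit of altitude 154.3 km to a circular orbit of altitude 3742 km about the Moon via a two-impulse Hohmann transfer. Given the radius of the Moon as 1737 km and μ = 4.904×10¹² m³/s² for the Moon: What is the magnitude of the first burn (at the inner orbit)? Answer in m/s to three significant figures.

Δv ≈ 353 m/s

r₁ = 1737 + 154.3 = 1891.3 km = 1.8913×10⁶ m.
r₂ = 1737 + 3742 = 5479.0 km = 5.4790×10⁶ m.
Transfer ellipse a_t = (r₁ + r₂)/2 = 3.685×10⁶ m.
At r₁: circular v_c1 = √(μ/r₁) = 1610 m/s; transfer-perilune v_p = √[μ(2/r₁ − 1/a_t)] = 1963 m/s.
Δv₁ = v_p − v_c1 = 353.2 m/s.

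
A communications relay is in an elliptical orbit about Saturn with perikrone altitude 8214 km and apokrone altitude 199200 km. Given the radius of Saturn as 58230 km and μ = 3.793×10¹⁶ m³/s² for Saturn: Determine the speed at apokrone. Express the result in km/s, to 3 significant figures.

v ≈ 7.78 km/s

r_p = 58230 + 8214 = 66444 km = 6.6444×10⁷ m.
r_a = 58230 + 199200 = 257430 km = 2.5743×10⁸ m.
Semi-major axis a = (r_p + r_a)/2 = 1.6194×10⁵ km = 1.619×10⁸ m.
Vis-viva: v² = μ(2/r − 1/a) = 3.793×10¹⁶ × (7.769×10⁻⁹ − 6.175×10⁻⁹) = 6.046×10⁷ m²/s².
v = 7775 m/s = 7.775 km/s.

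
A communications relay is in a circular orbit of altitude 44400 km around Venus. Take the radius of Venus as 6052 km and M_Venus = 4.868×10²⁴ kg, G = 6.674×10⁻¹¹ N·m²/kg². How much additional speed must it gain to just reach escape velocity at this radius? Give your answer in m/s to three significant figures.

Δv ≈ 1050 m/s

μ = GM = 6.674×10⁻¹¹ × 4.868×10²⁴ = 3.249×10¹⁴ m³/s².
r = 6052 + 44400 = 50452 km = 5.0452×10⁷ m.
Circular speed v_c = √(μ/r) = 2538 m/s.
Escape speed v_esc = √(2μ/r) = √2 × v_c = 3589 m/s.
Δv = v_esc − v_c = 1051 m/s.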